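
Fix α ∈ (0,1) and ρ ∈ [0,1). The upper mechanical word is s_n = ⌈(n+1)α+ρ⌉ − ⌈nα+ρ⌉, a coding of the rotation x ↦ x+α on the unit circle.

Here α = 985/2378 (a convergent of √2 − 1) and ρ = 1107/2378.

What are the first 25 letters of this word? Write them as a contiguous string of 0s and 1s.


n=0: ⌈(1·985+1107)/2378⌉ − ⌈(0·985+1107)/2378⌉ = ⌈2092/2378⌉ − ⌈1107/2378⌉ = 1 − 1 = 0
n=1: ⌈(2·985+1107)/2378⌉ − ⌈(1·985+1107)/2378⌉ = ⌈3077/2378⌉ − ⌈2092/2378⌉ = 2 − 1 = 1
n=2: ⌈(3·985+1107)/2378⌉ − ⌈(2·985+1107)/2378⌉ = ⌈4062/2378⌉ − ⌈3077/2378⌉ = 2 − 2 = 0
n=3: ⌈(4·985+1107)/2378⌉ − ⌈(3·985+1107)/2378⌉ = ⌈5047/2378⌉ − ⌈4062/2378⌉ = 3 − 2 = 1
n=4: ⌈(5·985+1107)/2378⌉ − ⌈(4·985+1107)/2378⌉ = ⌈6032/2378⌉ − ⌈5047/2378⌉ = 3 − 3 = 0
n=5: ⌈(6·985+1107)/2378⌉ − ⌈(5·985+1107)/2378⌉ = ⌈7017/2378⌉ − ⌈6032/2378⌉ = 3 − 3 = 0
n=6: ⌈(7·985+1107)/2378⌉ − ⌈(6·985+1107)/2378⌉ = ⌈8002/2378⌉ − ⌈7017/2378⌉ = 4 − 3 = 1
n=7: ⌈(8·985+1107)/2378⌉ − ⌈(7·985+1107)/2378⌉ = ⌈8987/2378⌉ − ⌈8002/2378⌉ = 4 − 4 = 0
n=8: ⌈(9·985+1107)/2378⌉ − ⌈(8·985+1107)/2378⌉ = ⌈9972/2378⌉ − ⌈8987/2378⌉ = 5 − 4 = 1
n=9: ⌈(10·985+1107)/2378⌉ − ⌈(9·985+1107)/2378⌉ = ⌈10957/2378⌉ − ⌈9972/2378⌉ = 5 − 5 = 0
n=10: ⌈(11·985+1107)/2378⌉ − ⌈(10·985+1107)/2378⌉ = ⌈11942/2378⌉ − ⌈10957/2378⌉ = 6 − 5 = 1
n=11: ⌈(12·985+1107)/2378⌉ − ⌈(11·985+1107)/2378⌉ = ⌈12927/2378⌉ − ⌈11942/2378⌉ = 6 − 6 = 0
n=12: ⌈(13·985+1107)/2378⌉ − ⌈(12·985+1107)/2378⌉ = ⌈13912/2378⌉ − ⌈12927/2378⌉ = 6 − 6 = 0
n=13: ⌈(14·985+1107)/2378⌉ − ⌈(13·985+1107)/2378⌉ = ⌈14897/2378⌉ − ⌈13912/2378⌉ = 7 − 6 = 1
n=14: ⌈(15·985+1107)/2378⌉ − ⌈(14·985+1107)/2378⌉ = ⌈15882/2378⌉ − ⌈14897/2378⌉ = 7 − 7 = 0
n=15: ⌈(16·985+1107)/2378⌉ − ⌈(15·985+1107)/2378⌉ = ⌈16867/2378⌉ − ⌈15882/2378⌉ = 8 − 7 = 1
n=16: ⌈(17·985+1107)/2378⌉ − ⌈(16·985+1107)/2378⌉ = ⌈17852/2378⌉ − ⌈16867/2378⌉ = 8 − 8 = 0
n=17: ⌈(18·985+1107)/2378⌉ − ⌈(17·985+1107)/2378⌉ = ⌈18837/2378⌉ − ⌈17852/2378⌉ = 8 − 8 = 0
n=18: ⌈(19·985+1107)/2378⌉ − ⌈(18·985+1107)/2378⌉ = ⌈19822/2378⌉ − ⌈18837/2378⌉ = 9 − 8 = 1
n=19: ⌈(20·985+1107)/2378⌉ − ⌈(19·985+1107)/2378⌉ = ⌈20807/2378⌉ − ⌈19822/2378⌉ = 9 − 9 = 0
n=20: ⌈(21·985+1107)/2378⌉ − ⌈(20·985+1107)/2378⌉ = ⌈21792/2378⌉ − ⌈20807/2378⌉ = 10 − 9 = 1
n=21: ⌈(22·985+1107)/2378⌉ − ⌈(21·985+1107)/2378⌉ = ⌈22777/2378⌉ − ⌈21792/2378⌉ = 10 − 10 = 0
n=22: ⌈(23·985+1107)/2378⌉ − ⌈(22·985+1107)/2378⌉ = ⌈23762/2378⌉ − ⌈22777/2378⌉ = 10 − 10 = 0
n=23: ⌈(24·985+1107)/2378⌉ − ⌈(23·985+1107)/2378⌉ = ⌈24747/2378⌉ − ⌈23762/2378⌉ = 11 − 10 = 1
n=24: ⌈(25·985+1107)/2378⌉ − ⌈(24·985+1107)/2378⌉ = ⌈25732/2378⌉ − ⌈24747/2378⌉ = 11 − 11 = 0

0101001010100101001010010


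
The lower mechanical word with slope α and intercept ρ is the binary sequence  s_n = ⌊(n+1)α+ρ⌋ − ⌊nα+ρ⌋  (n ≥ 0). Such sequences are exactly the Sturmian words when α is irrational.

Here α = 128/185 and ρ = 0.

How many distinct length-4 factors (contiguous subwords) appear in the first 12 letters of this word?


t_n = ⌊(n·128)/185⌋ for n = 0 … 12:
  n=0…9: ⌊0/185⌋=0 ⌊128/185⌋=0 ⌊256/185⌋=1 ⌊384/185⌋=2 ⌊512/185⌋=2 ⌊640/185⌋=3 ⌊768/185⌋=4 ⌊896/185⌋=4 ⌊1024/185⌋=5 ⌊1152/185⌋=6
  n=10…12: ⌊1280/185⌋=6 ⌊1408/185⌋=7 ⌊1536/185⌋=8
s_n = t_(n+1) − t_n for n = 0 … 11 gives
prefix = 011011011011
slide a length-4 window over [0..3] … [8..11] (9 windows); first occurrence of each distinct factor:
  [  0..  3] 0110
  [  1..  4] 1101
  [  2..  5] 1011
  (the other 6 windows repeat one of these)
distinct factors: {0110, 1011, 1101}
count = 3  (Sturmian bound for length 4 is 5)

3


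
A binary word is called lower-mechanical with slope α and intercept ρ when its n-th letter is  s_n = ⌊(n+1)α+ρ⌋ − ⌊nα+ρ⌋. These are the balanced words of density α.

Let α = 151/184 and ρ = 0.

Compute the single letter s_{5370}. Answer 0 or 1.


1

(n+1)α + ρ = (5371·151) / 184 = 811021/184
nα + ρ     = (5370·151) / 184 = 810870/184
⌊811021/184⌋ = 4407,  ⌊810870/184⌋ = 4406
s_{5370} = 4407 − 4406 = 1


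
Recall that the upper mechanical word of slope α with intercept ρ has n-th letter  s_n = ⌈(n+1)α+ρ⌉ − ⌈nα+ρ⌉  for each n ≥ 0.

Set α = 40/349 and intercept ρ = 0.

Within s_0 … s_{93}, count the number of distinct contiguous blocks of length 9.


t_n = ⌈(n·40)/349⌉ for n = 0 … 94:
  n=0…9: ⌈0/349⌉=0 ⌈40/349⌉=1 ⌈80/349⌉=1 ⌈120/349⌉=1 ⌈160/349⌉=1 ⌈200/349⌉=1 ⌈240/349⌉=1 ⌈280/349⌉=1 ⌈320/349⌉=1 ⌈360/349⌉=2
  n=10…19: ⌈400/349⌉=2 ⌈440/349⌉=2 ⌈480/349⌉=2 ⌈520/349⌉=2 ⌈560/349⌉=2 ⌈600/349⌉=2 ⌈640/349⌉=2 ⌈680/349⌉=2 ⌈720/349⌉=3 ⌈760/349⌉=3
  n=20…29: ⌈800/349⌉=3 ⌈840/349⌉=3 ⌈880/349⌉=3 ⌈920/349⌉=3 ⌈960/349⌉=3 ⌈1000/349⌉=3 ⌈1040/349⌉=3 ⌈1080/349⌉=4 ⌈1120/349⌉=4 ⌈1160/349⌉=4
  n=30…39: ⌈1200/349⌉=4 ⌈1240/349⌉=4 ⌈1280/349⌉=4 ⌈1320/349⌉=4 ⌈1360/349⌉=4 ⌈1400/349⌉=5 ⌈1440/349⌉=5 ⌈1480/349⌉=5 ⌈1520/349⌉=5 ⌈1560/349⌉=5
  n=40…49: ⌈1600/349⌉=5 ⌈1640/349⌉=5 ⌈1680/349⌉=5 ⌈1720/349⌉=5 ⌈1760/349⌉=6 ⌈1800/349⌉=6 ⌈1840/349⌉=6 ⌈1880/349⌉=6 ⌈1920/349⌉=6 ⌈1960/349⌉=6
  n=50…59: ⌈2000/349⌉=6 ⌈2040/349⌉=6 ⌈2080/349⌉=6 ⌈2120/349⌉=7 ⌈2160/349⌉=7 ⌈2200/349⌉=7 ⌈2240/349⌉=7 ⌈2280/349⌉=7 ⌈2320/349⌉=7 ⌈2360/349⌉=7
  n=60…69: ⌈2400/349⌉=7 ⌈2440/349⌉=7 ⌈2480/349⌉=8 ⌈2520/349⌉=8 ⌈2560/349⌉=8 ⌈2600/349⌉=8 ⌈2640/349⌉=8 ⌈2680/349⌉=8 ⌈2720/349⌉=8 ⌈2760/349⌉=8
  n=70…79: ⌈2800/349⌉=9 ⌈2840/349⌉=9 ⌈2880/349⌉=9 ⌈2920/349⌉=9 ⌈2960/349⌉=9 ⌈3000/349⌉=9 ⌈3040/349⌉=9 ⌈3080/349⌉=9 ⌈3120/349⌉=9 ⌈3160/349⌉=10
  n=80…89: ⌈3200/349⌉=10 ⌈3240/349⌉=10 ⌈3280/349⌉=10 ⌈3320/349⌉=10 ⌈3360/349⌉=10 ⌈3400/349⌉=10 ⌈3440/349⌉=10 ⌈3480/349⌉=10 ⌈3520/349⌉=11 ⌈3560/349⌉=11
  n=90…94: ⌈3600/349⌉=11 ⌈3640/349⌉=11 ⌈3680/349⌉=11 ⌈3720/349⌉=11 ⌈3760/349⌉=11
s_n = t_(n+1) − t_n for n = 0 … 93 gives
prefix = 1000000010000000010000000010000000100000000100000000100000000100000001000000001000000001000000
slide a length-9 window over [0..8] … [85..93] (86 windows); first occurrence of each distinct factor:
  [  0..  8] 100000001
  [  1..  9] 000000010
  [  2.. 10] 000000100
  [  3.. 11] 000001000
  [  4.. 12] 000010000
  [  5.. 13] 000100000
  [  6.. 14] 001000000
  [  7.. 15] 010000000
  [  8.. 16] 100000000
  [  9.. 17] 000000001
  (the other 76 windows repeat one of these)
distinct factors: {000000001, 000000010, 000000100, 000001000, 000010000, 000100000, 001000000, 010000000, 100000000, 100000001}
count = 10  (Sturmian bound for length 9 is 10)

10


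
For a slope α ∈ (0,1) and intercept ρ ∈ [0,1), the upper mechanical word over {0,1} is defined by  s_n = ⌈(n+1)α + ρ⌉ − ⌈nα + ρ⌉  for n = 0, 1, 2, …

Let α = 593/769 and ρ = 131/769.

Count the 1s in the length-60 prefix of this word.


#1s = Σ_{n=0}^{59} s_n = Σ_{n=0}^{59} (⌈(n+1)α+ρ⌉ − ⌈nα+ρ⌉)
the sum telescopes: every ⌈nα+ρ⌉ with 0 < n < 60 appears once with + and once with −, leaving ⌈60α+ρ⌉ − ⌈0·α+ρ⌉
60α + ρ = (60·593 + 131) / 769 = 35711/769
ρ = 131/769
⌈35711/769⌉ = 47,  ⌈131/769⌉ = 1
#1s = 47 − 1 = 46

46


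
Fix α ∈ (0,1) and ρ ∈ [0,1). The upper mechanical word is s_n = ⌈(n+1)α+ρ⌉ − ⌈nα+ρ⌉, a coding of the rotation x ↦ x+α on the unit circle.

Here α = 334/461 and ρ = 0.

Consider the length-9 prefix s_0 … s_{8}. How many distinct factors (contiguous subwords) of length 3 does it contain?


4

t_n = ⌈(n·334)/461⌉ for n = 0 … 9:
  n=0…9: ⌈0/461⌉=0 ⌈334/461⌉=1 ⌈668/461⌉=2 ⌈1002/461⌉=3 ⌈1336/461⌉=3 ⌈1670/461⌉=4 ⌈2004/461⌉=5 ⌈2338/461⌉=6 ⌈2672/461⌉=6 ⌈3006/461⌉=7
s_n = t_(n+1) − t_n for n = 0 … 8 gives
prefix = 111011101
slide a length-3 window over [0..2] … [6..8] (7 windows); first occurrence of each distinct factor:
  [  0..  2] 111
  [  1..  3] 110
  [  2..  4] 101
  [  3..  5] 011
  (the other 3 windows repeat one of these)
distinct factors: {011, 101, 110, 111}
count = 4  (Sturmian bound for length 3 is 4)


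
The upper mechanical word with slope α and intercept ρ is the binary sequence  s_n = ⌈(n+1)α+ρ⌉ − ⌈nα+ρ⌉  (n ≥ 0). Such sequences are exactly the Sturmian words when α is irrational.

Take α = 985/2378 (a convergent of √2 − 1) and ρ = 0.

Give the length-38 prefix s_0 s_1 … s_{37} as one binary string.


10101001010010101001010010101001010010

n=0: ⌈(1·985)/2378⌉ − ⌈(0·985)/2378⌉ = ⌈985/2378⌉ − ⌈0/2378⌉ = 1 − 0 = 1
n=1: ⌈(2·985)/2378⌉ − ⌈(1·985)/2378⌉ = ⌈1970/2378⌉ − ⌈985/2378⌉ = 1 − 1 = 0
n=2: ⌈(3·985)/2378⌉ − ⌈(2·985)/2378⌉ = ⌈2955/2378⌉ − ⌈1970/2378⌉ = 2 − 1 = 1
n=3: ⌈(4·985)/2378⌉ − ⌈(3·985)/2378⌉ = ⌈3940/2378⌉ − ⌈2955/2378⌉ = 2 − 2 = 0
n=4: ⌈(5·985)/2378⌉ − ⌈(4·985)/2378⌉ = ⌈4925/2378⌉ − ⌈3940/2378⌉ = 3 − 2 = 1
n=5: ⌈(6·985)/2378⌉ − ⌈(5·985)/2378⌉ = ⌈5910/2378⌉ − ⌈4925/2378⌉ = 3 − 3 = 0
n=6: ⌈(7·985)/2378⌉ − ⌈(6·985)/2378⌉ = ⌈6895/2378⌉ − ⌈5910/2378⌉ = 3 − 3 = 0
n=7: ⌈(8·985)/2378⌉ − ⌈(7·985)/2378⌉ = ⌈7880/2378⌉ − ⌈6895/2378⌉ = 4 − 3 = 1
n=8: ⌈(9·985)/2378⌉ − ⌈(8·985)/2378⌉ = ⌈8865/2378⌉ − ⌈7880/2378⌉ = 4 − 4 = 0
n=9: ⌈(10·985)/2378⌉ − ⌈(9·985)/2378⌉ = ⌈9850/2378⌉ − ⌈8865/2378⌉ = 5 − 4 = 1
n=10: ⌈(11·985)/2378⌉ − ⌈(10·985)/2378⌉ = ⌈10835/2378⌉ − ⌈9850/2378⌉ = 5 − 5 = 0
n=11: ⌈(12·985)/2378⌉ − ⌈(11·985)/2378⌉ = ⌈11820/2378⌉ − ⌈10835/2378⌉ = 5 − 5 = 0
n=12: ⌈(13·985)/2378⌉ − ⌈(12·985)/2378⌉ = ⌈12805/2378⌉ − ⌈11820/2378⌉ = 6 − 5 = 1
n=13: ⌈(14·985)/2378⌉ − ⌈(13·985)/2378⌉ = ⌈13790/2378⌉ − ⌈12805/2378⌉ = 6 − 6 = 0
n=14: ⌈(15·985)/2378⌉ − ⌈(14·985)/2378⌉ = ⌈14775/2378⌉ − ⌈13790/2378⌉ = 7 − 6 = 1
n=15: ⌈(16·985)/2378⌉ − ⌈(15·985)/2378⌉ = ⌈15760/2378⌉ − ⌈14775/2378⌉ = 7 − 7 = 0
n=16: ⌈(17·985)/2378⌉ − ⌈(16·985)/2378⌉ = ⌈16745/2378⌉ − ⌈15760/2378⌉ = 8 − 7 = 1
n=17: ⌈(18·985)/2378⌉ − ⌈(17·985)/2378⌉ = ⌈17730/2378⌉ − ⌈16745/2378⌉ = 8 − 8 = 0
n=18: ⌈(19·985)/2378⌉ − ⌈(18·985)/2378⌉ = ⌈18715/2378⌉ − ⌈17730/2378⌉ = 8 − 8 = 0
n=19: ⌈(20·985)/2378⌉ − ⌈(19·985)/2378⌉ = ⌈19700/2378⌉ − ⌈18715/2378⌉ = 9 − 8 = 1
n=20: ⌈(21·985)/2378⌉ − ⌈(20·985)/2378⌉ = ⌈20685/2378⌉ − ⌈19700/2378⌉ = 9 − 9 = 0
n=21: ⌈(22·985)/2378⌉ − ⌈(21·985)/2378⌉ = ⌈21670/2378⌉ − ⌈20685/2378⌉ = 10 − 9 = 1
n=22: ⌈(23·985)/2378⌉ − ⌈(22·985)/2378⌉ = ⌈22655/2378⌉ − ⌈21670/2378⌉ = 10 − 10 = 0
n=23: ⌈(24·985)/2378⌉ − ⌈(23·985)/2378⌉ = ⌈23640/2378⌉ − ⌈22655/2378⌉ = 10 − 10 = 0
n=24: ⌈(25·985)/2378⌉ − ⌈(24·985)/2378⌉ = ⌈24625/2378⌉ − ⌈23640/2378⌉ = 11 − 10 = 1
n=25: ⌈(26·985)/2378⌉ − ⌈(25·985)/2378⌉ = ⌈25610/2378⌉ − ⌈24625/2378⌉ = 11 − 11 = 0
n=26: ⌈(27·985)/2378⌉ − ⌈(26·985)/2378⌉ = ⌈26595/2378⌉ − ⌈25610/2378⌉ = 12 − 11 = 1
n=27: ⌈(28·985)/2378⌉ − ⌈(27·985)/2378⌉ = ⌈27580/2378⌉ − ⌈26595/2378⌉ = 12 − 12 = 0
n=28: ⌈(29·985)/2378⌉ − ⌈(28·985)/2378⌉ = ⌈28565/2378⌉ − ⌈27580/2378⌉ = 13 − 12 = 1
n=29: ⌈(30·985)/2378⌉ − ⌈(29·985)/2378⌉ = ⌈29550/2378⌉ − ⌈28565/2378⌉ = 13 − 13 = 0
n=30: ⌈(31·985)/2378⌉ − ⌈(30·985)/2378⌉ = ⌈30535/2378⌉ − ⌈29550/2378⌉ = 13 − 13 = 0
n=31: ⌈(32·985)/2378⌉ − ⌈(31·985)/2378⌉ = ⌈31520/2378⌉ − ⌈30535/2378⌉ = 14 − 13 = 1
n=32: ⌈(33·985)/2378⌉ − ⌈(32·985)/2378⌉ = ⌈32505/2378⌉ − ⌈31520/2378⌉ = 14 − 14 = 0
n=33: ⌈(34·985)/2378⌉ − ⌈(33·985)/2378⌉ = ⌈33490/2378⌉ − ⌈32505/2378⌉ = 15 − 14 = 1
n=34: ⌈(35·985)/2378⌉ − ⌈(34·985)/2378⌉ = ⌈34475/2378⌉ − ⌈33490/2378⌉ = 15 − 15 = 0
n=35: ⌈(36·985)/2378⌉ − ⌈(35·985)/2378⌉ = ⌈35460/2378⌉ − ⌈34475/2378⌉ = 15 − 15 = 0
n=36: ⌈(37·985)/2378⌉ − ⌈(36·985)/2378⌉ = ⌈36445/2378⌉ − ⌈35460/2378⌉ = 16 − 15 = 1
n=37: ⌈(38·985)/2378⌉ − ⌈(37·985)/2378⌉ = ⌈37430/2378⌉ − ⌈36445/2378⌉ = 16 − 16 = 0


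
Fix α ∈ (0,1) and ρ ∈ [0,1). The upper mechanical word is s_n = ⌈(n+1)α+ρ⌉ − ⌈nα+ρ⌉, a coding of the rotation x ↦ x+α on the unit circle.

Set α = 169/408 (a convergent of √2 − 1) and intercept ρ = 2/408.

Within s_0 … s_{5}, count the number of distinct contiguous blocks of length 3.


t_n = ⌈(n·169+2)/408⌉ for n = 0 … 6:
  n=0…6: ⌈2/408⌉=1 ⌈171/408⌉=1 ⌈340/408⌉=1 ⌈509/408⌉=2 ⌈678/408⌉=2 ⌈847/408⌉=3 ⌈1016/408⌉=3
s_n = t_(n+1) − t_n for n = 0 … 5 gives
prefix = 001010
slide a length-3 window over [0..2] … [3..5] (4 windows); first occurrence of each distinct factor:
  [  0..  2] 001
  [  1..  3] 010
  [  2..  4] 101
  (the other 1 window repeats one of these)
distinct factors: {001, 010, 101}
count = 3  (Sturmian bound for length 3 is 4)

3


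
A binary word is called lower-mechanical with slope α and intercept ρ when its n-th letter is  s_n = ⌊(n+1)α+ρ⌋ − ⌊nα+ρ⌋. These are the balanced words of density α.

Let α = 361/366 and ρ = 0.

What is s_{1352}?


(n+1)α + ρ = (1353·361) / 366 = 488433/366
nα + ρ     = (1352·361) / 366 = 488072/366
⌊488433/366⌋ = 1334,  ⌊488072/366⌋ = 1333
s_{1352} = 1334 − 1333 = 1

1


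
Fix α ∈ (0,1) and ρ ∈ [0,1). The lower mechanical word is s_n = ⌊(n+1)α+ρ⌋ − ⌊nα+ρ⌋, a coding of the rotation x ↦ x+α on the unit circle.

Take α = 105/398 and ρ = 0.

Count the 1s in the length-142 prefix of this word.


#1s = Σ_{n=0}^{141} s_n = Σ_{n=0}^{141} (⌊(n+1)α+ρ⌋ − ⌊nα+ρ⌋)
the sum telescopes: every ⌊nα+ρ⌋ with 0 < n < 142 appears once with + and once with −, leaving ⌊142α+ρ⌋ − ⌊0·α+ρ⌋
142α + ρ = (142·105) / 398 = 14910/398
ρ = 0/398
⌊14910/398⌋ = 37,  ⌊0/398⌋ = 0
#1s = 37 − 0 = 37

37


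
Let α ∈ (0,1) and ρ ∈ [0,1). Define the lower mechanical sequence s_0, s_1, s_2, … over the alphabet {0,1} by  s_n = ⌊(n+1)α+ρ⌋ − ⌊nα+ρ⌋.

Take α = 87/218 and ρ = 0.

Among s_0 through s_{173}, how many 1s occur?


69

#1s = Σ_{n=0}^{173} s_n = Σ_{n=0}^{173} (⌊(n+1)α+ρ⌋ − ⌊nα+ρ⌋)
the sum telescopes: every ⌊nα+ρ⌋ with 0 < n < 174 appears once with + and once with −, leaving ⌊174α+ρ⌋ − ⌊0·α+ρ⌋
174α + ρ = (174·87) / 218 = 15138/218
ρ = 0/218
⌊15138/218⌋ = 69,  ⌊0/218⌋ = 0
#1s = 69 − 0 = 69


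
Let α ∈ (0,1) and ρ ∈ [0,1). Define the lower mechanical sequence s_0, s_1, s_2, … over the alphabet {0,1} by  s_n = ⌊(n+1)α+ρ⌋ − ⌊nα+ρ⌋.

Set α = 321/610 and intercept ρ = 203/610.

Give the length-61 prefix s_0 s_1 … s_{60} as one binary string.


0101011010101010101010101101010101010101010110101010101010101

n=0: ⌊(1·321+203)/610⌋ − ⌊(0·321+203)/610⌋ = ⌊524/610⌋ − ⌊203/610⌋ = 0 − 0 = 0
n=1: ⌊(2·321+203)/610⌋ − ⌊(1·321+203)/610⌋ = ⌊845/610⌋ − ⌊524/610⌋ = 1 − 0 = 1
n=2: ⌊(3·321+203)/610⌋ − ⌊(2·321+203)/610⌋ = ⌊1166/610⌋ − ⌊845/610⌋ = 1 − 1 = 0
n=3: ⌊(4·321+203)/610⌋ − ⌊(3·321+203)/610⌋ = ⌊1487/610⌋ − ⌊1166/610⌋ = 2 − 1 = 1
n=4: ⌊(5·321+203)/610⌋ − ⌊(4·321+203)/610⌋ = ⌊1808/610⌋ − ⌊1487/610⌋ = 2 − 2 = 0
n=5: ⌊(6·321+203)/610⌋ − ⌊(5·321+203)/610⌋ = ⌊2129/610⌋ − ⌊1808/610⌋ = 3 − 2 = 1
n=6: ⌊(7·321+203)/610⌋ − ⌊(6·321+203)/610⌋ = ⌊2450/610⌋ − ⌊2129/610⌋ = 4 − 3 = 1
n=7: ⌊(8·321+203)/610⌋ − ⌊(7·321+203)/610⌋ = ⌊2771/610⌋ − ⌊2450/610⌋ = 4 − 4 = 0
n=8: ⌊(9·321+203)/610⌋ − ⌊(8·321+203)/610⌋ = ⌊3092/610⌋ − ⌊2771/610⌋ = 5 − 4 = 1
n=9: ⌊(10·321+203)/610⌋ − ⌊(9·321+203)/610⌋ = ⌊3413/610⌋ − ⌊3092/610⌋ = 5 − 5 = 0
n=10: ⌊(11·321+203)/610⌋ − ⌊(10·321+203)/610⌋ = ⌊3734/610⌋ − ⌊3413/610⌋ = 6 − 5 = 1
n=11: ⌊(12·321+203)/610⌋ − ⌊(11·321+203)/610⌋ = ⌊4055/610⌋ − ⌊3734/610⌋ = 6 − 6 = 0
n=12: ⌊(13·321+203)/610⌋ − ⌊(12·321+203)/610⌋ = ⌊4376/610⌋ − ⌊4055/610⌋ = 7 − 6 = 1
n=13: ⌊(14·321+203)/610⌋ − ⌊(13·321+203)/610⌋ = ⌊4697/610⌋ − ⌊4376/610⌋ = 7 − 7 = 0
n=14: ⌊(15·321+203)/610⌋ − ⌊(14·321+203)/610⌋ = ⌊5018/610⌋ − ⌊4697/610⌋ = 8 − 7 = 1
n=15: ⌊(16·321+203)/610⌋ − ⌊(15·321+203)/610⌋ = ⌊5339/610⌋ − ⌊5018/610⌋ = 8 − 8 = 0
n=16: ⌊(17·321+203)/610⌋ − ⌊(16·321+203)/610⌋ = ⌊5660/610⌋ − ⌊5339/610⌋ = 9 − 8 = 1
n=17: ⌊(18·321+203)/610⌋ − ⌊(17·321+203)/610⌋ = ⌊5981/610⌋ − ⌊5660/610⌋ = 9 − 9 = 0
n=18: ⌊(19·321+203)/610⌋ − ⌊(18·321+203)/610⌋ = ⌊6302/610⌋ − ⌊5981/610⌋ = 10 − 9 = 1
n=19: ⌊(20·321+203)/610⌋ − ⌊(19·321+203)/610⌋ = ⌊6623/610⌋ − ⌊6302/610⌋ = 10 − 10 = 0
n=20: ⌊(21·321+203)/610⌋ − ⌊(20·321+203)/610⌋ = ⌊6944/610⌋ − ⌊6623/610⌋ = 11 − 10 = 1
n=21: ⌊(22·321+203)/610⌋ − ⌊(21·321+203)/610⌋ = ⌊7265/610⌋ − ⌊6944/610⌋ = 11 − 11 = 0
n=22: ⌊(23·321+203)/610⌋ − ⌊(22·321+203)/610⌋ = ⌊7586/610⌋ − ⌊7265/610⌋ = 12 − 11 = 1
n=23: ⌊(24·321+203)/610⌋ − ⌊(23·321+203)/610⌋ = ⌊7907/610⌋ − ⌊7586/610⌋ = 12 − 12 = 0
n=24: ⌊(25·321+203)/610⌋ − ⌊(24·321+203)/610⌋ = ⌊8228/610⌋ − ⌊7907/610⌋ = 13 − 12 = 1
n=25: ⌊(26·321+203)/610⌋ − ⌊(25·321+203)/610⌋ = ⌊8549/610⌋ − ⌊8228/610⌋ = 14 − 13 = 1
n=26: ⌊(27·321+203)/610⌋ − ⌊(26·321+203)/610⌋ = ⌊8870/610⌋ − ⌊8549/610⌋ = 14 − 14 = 0
n=27: ⌊(28·321+203)/610⌋ − ⌊(27·321+203)/610⌋ = ⌊9191/610⌋ − ⌊8870/610⌋ = 15 − 14 = 1
n=28: ⌊(29·321+203)/610⌋ − ⌊(28·321+203)/610⌋ = ⌊9512/610⌋ − ⌊9191/610⌋ = 15 − 15 = 0
n=29: ⌊(30·321+203)/610⌋ − ⌊(29·321+203)/610⌋ = ⌊9833/610⌋ − ⌊9512/610⌋ = 16 − 15 = 1
n=30: ⌊(31·321+203)/610⌋ − ⌊(30·321+203)/610⌋ = ⌊10154/610⌋ − ⌊9833/610⌋ = 16 − 16 = 0
n=31: ⌊(32·321+203)/610⌋ − ⌊(31·321+203)/610⌋ = ⌊10475/610⌋ − ⌊10154/610⌋ = 17 − 16 = 1
n=32: ⌊(33·321+203)/610⌋ − ⌊(32·321+203)/610⌋ = ⌊10796/610⌋ − ⌊10475/610⌋ = 17 − 17 = 0
n=33: ⌊(34·321+203)/610⌋ − ⌊(33·321+203)/610⌋ = ⌊11117/610⌋ − ⌊10796/610⌋ = 18 − 17 = 1
n=34: ⌊(35·321+203)/610⌋ − ⌊(34·321+203)/610⌋ = ⌊11438/610⌋ − ⌊11117/610⌋ = 18 − 18 = 0
n=35: ⌊(36·321+203)/610⌋ − ⌊(35·321+203)/610⌋ = ⌊11759/610⌋ − ⌊11438/610⌋ = 19 − 18 = 1
n=36: ⌊(37·321+203)/610⌋ − ⌊(36·321+203)/610⌋ = ⌊12080/610⌋ − ⌊11759/610⌋ = 19 − 19 = 0
n=37: ⌊(38·321+203)/610⌋ − ⌊(37·321+203)/610⌋ = ⌊12401/610⌋ − ⌊12080/610⌋ = 20 − 19 = 1
n=38: ⌊(39·321+203)/610⌋ − ⌊(38·321+203)/610⌋ = ⌊12722/610⌋ − ⌊12401/610⌋ = 20 − 20 = 0
n=39: ⌊(40·321+203)/610⌋ − ⌊(39·321+203)/610⌋ = ⌊13043/610⌋ − ⌊12722/610⌋ = 21 − 20 = 1
n=40: ⌊(41·321+203)/610⌋ − ⌊(40·321+203)/610⌋ = ⌊13364/610⌋ − ⌊13043/610⌋ = 21 − 21 = 0
n=41: ⌊(42·321+203)/610⌋ − ⌊(41·321+203)/610⌋ = ⌊13685/610⌋ − ⌊13364/610⌋ = 22 − 21 = 1
n=42: ⌊(43·321+203)/610⌋ − ⌊(42·321+203)/610⌋ = ⌊14006/610⌋ − ⌊13685/610⌋ = 22 − 22 = 0
n=43: ⌊(44·321+203)/610⌋ − ⌊(43·321+203)/610⌋ = ⌊14327/610⌋ − ⌊14006/610⌋ = 23 − 22 = 1
n=44: ⌊(45·321+203)/610⌋ − ⌊(44·321+203)/610⌋ = ⌊14648/610⌋ − ⌊14327/610⌋ = 24 − 23 = 1
n=45: ⌊(46·321+203)/610⌋ − ⌊(45·321+203)/610⌋ = ⌊14969/610⌋ − ⌊14648/610⌋ = 24 − 24 = 0
n=46: ⌊(47·321+203)/610⌋ − ⌊(46·321+203)/610⌋ = ⌊15290/610⌋ − ⌊14969/610⌋ = 25 − 24 = 1
n=47: ⌊(48·321+203)/610⌋ − ⌊(47·321+203)/610⌋ = ⌊15611/610⌋ − ⌊15290/610⌋ = 25 − 25 = 0
n=48: ⌊(49·321+203)/610⌋ − ⌊(48·321+203)/610⌋ = ⌊15932/610⌋ − ⌊15611/610⌋ = 26 − 25 = 1
n=49: ⌊(50·321+203)/610⌋ − ⌊(49·321+203)/610⌋ = ⌊16253/610⌋ − ⌊15932/610⌋ = 26 − 26 = 0
n=50: ⌊(51·321+203)/610⌋ − ⌊(50·321+203)/610⌋ = ⌊16574/610⌋ − ⌊16253/610⌋ = 27 − 26 = 1
n=51: ⌊(52·321+203)/610⌋ − ⌊(51·321+203)/610⌋ = ⌊16895/610⌋ − ⌊16574/610⌋ = 27 − 27 = 0
n=52: ⌊(53·321+203)/610⌋ − ⌊(52·321+203)/610⌋ = ⌊17216/610⌋ − ⌊16895/610⌋ = 28 − 27 = 1
n=53: ⌊(54·321+203)/610⌋ − ⌊(53·321+203)/610⌋ = ⌊17537/610⌋ − ⌊17216/610⌋ = 28 − 28 = 0
n=54: ⌊(55·321+203)/610⌋ − ⌊(54·321+203)/610⌋ = ⌊17858/610⌋ − ⌊17537/610⌋ = 29 − 28 = 1
n=55: ⌊(56·321+203)/610⌋ − ⌊(55·321+203)/610⌋ = ⌊18179/610⌋ − ⌊17858/610⌋ = 29 − 29 = 0
n=56: ⌊(57·321+203)/610⌋ − ⌊(56·321+203)/610⌋ = ⌊18500/610⌋ − ⌊18179/610⌋ = 30 − 29 = 1
n=57: ⌊(58·321+203)/610⌋ − ⌊(57·321+203)/610⌋ = ⌊18821/610⌋ − ⌊18500/610⌋ = 30 − 30 = 0
n=58: ⌊(59·321+203)/610⌋ − ⌊(58·321+203)/610⌋ = ⌊19142/610⌋ − ⌊18821/610⌋ = 31 − 30 = 1
n=59: ⌊(60·321+203)/610⌋ − ⌊(59·321+203)/610⌋ = ⌊19463/610⌋ − ⌊19142/610⌋ = 31 − 31 = 0
n=60: ⌊(61·321+203)/610⌋ − ⌊(60·321+203)/610⌋ = ⌊19784/610⌋ − ⌊19463/610⌋ = 32 − 31 = 1


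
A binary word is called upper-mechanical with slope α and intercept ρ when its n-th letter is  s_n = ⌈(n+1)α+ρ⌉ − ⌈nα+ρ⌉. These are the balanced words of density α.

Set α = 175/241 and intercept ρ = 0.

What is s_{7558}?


0

(n+1)α + ρ = (7559·175) / 241 = 1322825/241
nα + ρ     = (7558·175) / 241 = 1322650/241
⌈1322825/241⌉ = 5489,  ⌈1322650/241⌉ = 5489
s_{7558} = 5489 − 5489 = 0


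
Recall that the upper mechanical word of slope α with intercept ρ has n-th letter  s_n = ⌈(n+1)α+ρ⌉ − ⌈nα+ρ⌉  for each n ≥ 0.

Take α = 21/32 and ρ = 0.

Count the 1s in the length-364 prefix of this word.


#1s = Σ_{n=0}^{363} s_n = Σ_{n=0}^{363} (⌈(n+1)α+ρ⌉ − ⌈nα+ρ⌉)
the sum telescopes: every ⌈nα+ρ⌉ with 0 < n < 364 appears once with + and once with −, leaving ⌈364α+ρ⌉ − ⌈0·α+ρ⌉
364α + ρ = (364·21) / 32 = 7644/32
ρ = 0/32
⌈7644/32⌉ = 239,  ⌈0/32⌉ = 0
#1s = 239 − 0 = 239

239


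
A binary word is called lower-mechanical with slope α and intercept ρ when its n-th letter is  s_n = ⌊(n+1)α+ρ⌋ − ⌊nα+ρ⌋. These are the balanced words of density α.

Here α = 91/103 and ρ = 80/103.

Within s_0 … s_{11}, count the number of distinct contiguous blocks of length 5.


6

t_n = ⌊(n·91+80)/103⌋ for n = 0 … 12:
  n=0…9: ⌊80/103⌋=0 ⌊171/103⌋=1 ⌊262/103⌋=2 ⌊353/103⌋=3 ⌊444/103⌋=4 ⌊535/103⌋=5 ⌊626/103⌋=6 ⌊717/103⌋=6 ⌊808/103⌋=7 ⌊899/103⌋=8
  n=10…12: ⌊990/103⌋=9 ⌊1081/103⌋=10 ⌊1172/103⌋=11
s_n = t_(n+1) − t_n for n = 0 … 11 gives
prefix = 111111011111
slide a length-5 window over [0..4] … [7..11] (8 windows); first occurrence of each distinct factor:
  [  0..  4] 11111
  [  2..  6] 11110
  [  3..  7] 11101
  [  4..  8] 11011
  [  5..  9] 10111
  [  6.. 10] 01111
  (the other 2 windows repeat one of these)
distinct factors: {01111, 10111, 11011, 11101, 11110, 11111}
count = 6  (Sturmian bound for length 5 is 6)


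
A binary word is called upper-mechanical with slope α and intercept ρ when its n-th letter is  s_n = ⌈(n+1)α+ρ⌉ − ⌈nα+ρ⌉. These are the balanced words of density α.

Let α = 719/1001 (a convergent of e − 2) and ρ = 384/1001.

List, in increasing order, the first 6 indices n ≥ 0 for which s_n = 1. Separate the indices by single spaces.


0 2 3 5 6 7

n=0: ⌈1103/1001⌉−⌈384/1001⌉ = 2−1 = 1  ← one
n=1: ⌈1822/1001⌉−⌈1103/1001⌉ = 2−2 = 0
n=2: ⌈2541/1001⌉−⌈1822/1001⌉ = 3−2 = 1  ← one
n=3: ⌈3260/1001⌉−⌈2541/1001⌉ = 4−3 = 1  ← one
n=4: ⌈3979/1001⌉−⌈3260/1001⌉ = 4−4 = 0
n=5: ⌈4698/1001⌉−⌈3979/1001⌉ = 5−4 = 1  ← one
n=6: ⌈5417/1001⌉−⌈4698/1001⌉ = 6−5 = 1  ← one
n=7: ⌈6136/1001⌉−⌈5417/1001⌉ = 7−6 = 1  ← one
positions of the first 6 ones: 0 2 3 5 6 7


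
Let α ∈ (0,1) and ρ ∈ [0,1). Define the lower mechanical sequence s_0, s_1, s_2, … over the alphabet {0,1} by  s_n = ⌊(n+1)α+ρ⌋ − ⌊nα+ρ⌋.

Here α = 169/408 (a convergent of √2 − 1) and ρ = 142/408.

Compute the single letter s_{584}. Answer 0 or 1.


(n+1)α + ρ = (585·169 + 142) / 408 = 99007/408
nα + ρ     = (584·169 + 142) / 408 = 98838/408
⌊99007/408⌋ = 242,  ⌊98838/408⌋ = 242
s_{584} = 242 − 242 = 0

0


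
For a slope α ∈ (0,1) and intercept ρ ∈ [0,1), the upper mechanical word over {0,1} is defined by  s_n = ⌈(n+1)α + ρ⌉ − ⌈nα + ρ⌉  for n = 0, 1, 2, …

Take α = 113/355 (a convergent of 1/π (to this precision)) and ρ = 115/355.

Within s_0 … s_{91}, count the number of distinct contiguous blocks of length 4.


5

t_n = ⌈(n·113+115)/355⌉ for n = 0 … 92:
  n=0…9: ⌈115/355⌉=1 ⌈228/355⌉=1 ⌈341/355⌉=1 ⌈454/355⌉=2 ⌈567/355⌉=2 ⌈680/355⌉=2 ⌈793/355⌉=3 ⌈906/355⌉=3 ⌈1019/355⌉=3 ⌈1132/355⌉=4
  n=10…19: ⌈1245/355⌉=4 ⌈1358/355⌉=4 ⌈1471/355⌉=5 ⌈1584/355⌉=5 ⌈1697/355⌉=5 ⌈1810/355⌉=6 ⌈1923/355⌉=6 ⌈2036/355⌉=6 ⌈2149/355⌉=7 ⌈2262/355⌉=7
  n=20…29: ⌈2375/355⌉=7 ⌈2488/355⌉=8 ⌈2601/355⌉=8 ⌈2714/355⌉=8 ⌈2827/355⌉=8 ⌈2940/355⌉=9 ⌈3053/355⌉=9 ⌈3166/355⌉=9 ⌈3279/355⌉=10 ⌈3392/355⌉=10
  n=30…39: ⌈3505/355⌉=10 ⌈3618/355⌉=11 ⌈3731/355⌉=11 ⌈3844/355⌉=11 ⌈3957/355⌉=12 ⌈4070/355⌉=12 ⌈4183/355⌉=12 ⌈4296/355⌉=13 ⌈4409/355⌉=13 ⌈4522/355⌉=13
  n=40…49: ⌈4635/355⌉=14 ⌈4748/355⌉=14 ⌈4861/355⌉=14 ⌈4974/355⌉=15 ⌈5087/355⌉=15 ⌈5200/355⌉=15 ⌈5313/355⌉=15 ⌈5426/355⌉=16 ⌈5539/355⌉=16 ⌈5652/355⌉=16
  n=50…59: ⌈5765/355⌉=17 ⌈5878/355⌉=17 ⌈5991/355⌉=17 ⌈6104/355⌉=18 ⌈6217/355⌉=18 ⌈6330/355⌉=18 ⌈6443/355⌉=19 ⌈6556/355⌉=19 ⌈6669/355⌉=19 ⌈6782/355⌉=20
  n=60…69: ⌈6895/355⌉=20 ⌈7008/355⌉=20 ⌈7121/355⌉=21 ⌈7234/355⌉=21 ⌈7347/355⌉=21 ⌈7460/355⌉=22 ⌈7573/355⌉=22 ⌈7686/355⌉=22 ⌈7799/355⌉=22 ⌈7912/355⌉=23
  n=70…79: ⌈8025/355⌉=23 ⌈8138/355⌉=23 ⌈8251/355⌉=24 ⌈8364/355⌉=24 ⌈8477/355⌉=24 ⌈8590/355⌉=25 ⌈8703/355⌉=25 ⌈8816/355⌉=25 ⌈8929/355⌉=26 ⌈9042/355⌉=26
  n=80…89: ⌈9155/355⌉=26 ⌈9268/355⌉=27 ⌈9381/355⌉=27 ⌈9494/355⌉=27 ⌈9607/355⌉=28 ⌈9720/355⌉=28 ⌈9833/355⌉=28 ⌈9946/355⌉=29 ⌈10059/355⌉=29 ⌈10172/355⌉=29
  n=90…92: ⌈10285/355⌉=29 ⌈10398/355⌉=30 ⌈10511/355⌉=30
s_n = t_(n+1) − t_n for n = 0 … 91 gives
prefix = 00100100100100100100100010010010010010010010001001001001001001001000100100100100100100100010
slide a length-4 window over [0..3] … [88..91] (89 windows); first occurrence of each distinct factor:
  [  0..  3] 0010
  [  1..  4] 0100
  [  2..  5] 1001
  [ 20.. 23] 1000
  [ 21.. 24] 0001
  (the other 84 windows repeat one of these)
distinct factors: {0001, 0010, 0100, 1000, 1001}
count = 5  (Sturmian bound for length 4 is 5)


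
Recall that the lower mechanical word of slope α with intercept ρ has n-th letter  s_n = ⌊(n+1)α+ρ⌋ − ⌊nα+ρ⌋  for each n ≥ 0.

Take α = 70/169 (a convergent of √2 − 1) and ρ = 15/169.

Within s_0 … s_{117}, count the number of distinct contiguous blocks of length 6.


7

t_n = ⌊(n·70+15)/169⌋ for n = 0 … 118:
  n=0…9: ⌊15/169⌋=0 ⌊85/169⌋=0 ⌊155/169⌋=0 ⌊225/169⌋=1 ⌊295/169⌋=1 ⌊365/169⌋=2 ⌊435/169⌋=2 ⌊505/169⌋=2 ⌊575/169⌋=3 ⌊645/169⌋=3
  n=10…19: ⌊715/169⌋=4 ⌊785/169⌋=4 ⌊855/169⌋=5 ⌊925/169⌋=5 ⌊995/169⌋=5 ⌊1065/169⌋=6 ⌊1135/169⌋=6 ⌊1205/169⌋=7 ⌊1275/169⌋=7 ⌊1345/169⌋=7
  n=20…29: ⌊1415/169⌋=8 ⌊1485/169⌋=8 ⌊1555/169⌋=9 ⌊1625/169⌋=9 ⌊1695/169⌋=10 ⌊1765/169⌋=10 ⌊1835/169⌋=10 ⌊1905/169⌋=11 ⌊1975/169⌋=11 ⌊2045/169⌋=12
  n=30…39: ⌊2115/169⌋=12 ⌊2185/169⌋=12 ⌊2255/169⌋=13 ⌊2325/169⌋=13 ⌊2395/169⌋=14 ⌊2465/169⌋=14 ⌊2535/169⌋=15 ⌊2605/169⌋=15 ⌊2675/169⌋=15 ⌊2745/169⌋=16
  n=40…49: ⌊2815/169⌋=16 ⌊2885/169⌋=17 ⌊2955/169⌋=17 ⌊3025/169⌋=17 ⌊3095/169⌋=18 ⌊3165/169⌋=18 ⌊3235/169⌋=19 ⌊3305/169⌋=19 ⌊3375/169⌋=19 ⌊3445/169⌋=20
  n=50…59: ⌊3515/169⌋=20 ⌊3585/169⌋=21 ⌊3655/169⌋=21 ⌊3725/169⌋=22 ⌊3795/169⌋=22 ⌊3865/169⌋=22 ⌊3935/169⌋=23 ⌊4005/169⌋=23 ⌊4075/169⌋=24 ⌊4145/169⌋=24
  n=60…69: ⌊4215/169⌋=24 ⌊4285/169⌋=25 ⌊4355/169⌋=25 ⌊4425/169⌋=26 ⌊4495/169⌋=26 ⌊4565/169⌋=27 ⌊4635/169⌋=27 ⌊4705/169⌋=27 ⌊4775/169⌋=28 ⌊4845/169⌋=28
  n=70…79: ⌊4915/169⌋=29 ⌊4985/169⌋=29 ⌊5055/169⌋=29 ⌊5125/169⌋=30 ⌊5195/169⌋=30 ⌊5265/169⌋=31 ⌊5335/169⌋=31 ⌊5405/169⌋=31 ⌊5475/169⌋=32 ⌊5545/169⌋=32
  n=80…89: ⌊5615/169⌋=33 ⌊5685/169⌋=33 ⌊5755/169⌋=34 ⌊5825/169⌋=34 ⌊5895/169⌋=34 ⌊5965/169⌋=35 ⌊6035/169⌋=35 ⌊6105/169⌋=36 ⌊6175/169⌋=36 ⌊6245/169⌋=36
  n=90…99: ⌊6315/169⌋=37 ⌊6385/169⌋=37 ⌊6455/169⌋=38 ⌊6525/169⌋=38 ⌊6595/169⌋=39 ⌊6665/169⌋=39 ⌊6735/169⌋=39 ⌊6805/169⌋=40 ⌊6875/169⌋=40 ⌊6945/169⌋=41
  n=100…109: ⌊7015/169⌋=41 ⌊7085/169⌋=41 ⌊7155/169⌋=42 ⌊7225/169⌋=42 ⌊7295/169⌋=43 ⌊7365/169⌋=43 ⌊7435/169⌋=43 ⌊7505/169⌋=44 ⌊7575/169⌋=44 ⌊7645/169⌋=45
  n=110…118: ⌊7715/169⌋=45 ⌊7785/169⌋=46 ⌊7855/169⌋=46 ⌊7925/169⌋=46 ⌊7995/169⌋=47 ⌊8065/169⌋=47 ⌊8135/169⌋=48 ⌊8205/169⌋=48 ⌊8275/169⌋=48
s_n = t_(n+1) − t_n for n = 0 … 117 gives
prefix = 0010100101010010100101010010100101010010100101001010100101001010100101001010010101001010010101001010010100101010010100
slide a length-6 window over [0..5] … [112..117] (113 windows); first occurrence of each distinct factor:
  [  0..  5] 001010
  [  1..  6] 010100
  [  2..  7] 101001
  [  3..  8] 010010
  [  4..  9] 100101
  [  6.. 11] 010101
  [  7.. 12] 101010
  (the other 106 windows repeat one of these)
distinct factors: {001010, 010010, 010100, 010101, 100101, 101001, 101010}
count = 7  (Sturmian bound for length 6 is 7)


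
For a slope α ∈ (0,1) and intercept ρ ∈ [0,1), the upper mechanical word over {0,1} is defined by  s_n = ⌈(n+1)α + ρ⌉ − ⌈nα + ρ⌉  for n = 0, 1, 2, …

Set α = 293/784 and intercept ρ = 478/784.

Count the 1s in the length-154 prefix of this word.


#1s = Σ_{n=0}^{153} s_n = Σ_{n=0}^{153} (⌈(n+1)α+ρ⌉ − ⌈nα+ρ⌉)
the sum telescopes: every ⌈nα+ρ⌉ with 0 < n < 154 appears once with + and once with −, leaving ⌈154α+ρ⌉ − ⌈0·α+ρ⌉
154α + ρ = (154·293 + 478) / 784 = 45600/784
ρ = 478/784
⌈45600/784⌉ = 59,  ⌈478/784⌉ = 1
#1s = 59 − 1 = 58

58


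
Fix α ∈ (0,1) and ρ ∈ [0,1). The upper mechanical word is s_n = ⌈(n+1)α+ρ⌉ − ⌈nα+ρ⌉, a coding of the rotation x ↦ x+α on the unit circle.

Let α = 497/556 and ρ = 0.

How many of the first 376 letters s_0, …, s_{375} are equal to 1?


#1s = Σ_{n=0}^{375} s_n = Σ_{n=0}^{375} (⌈(n+1)α+ρ⌉ − ⌈nα+ρ⌉)
the sum telescopes: every ⌈nα+ρ⌉ with 0 < n < 376 appears once with + and once with −, leaving ⌈376α+ρ⌉ − ⌈0·α+ρ⌉
376α + ρ = (376·497) / 556 = 186872/556
ρ = 0/556
⌈186872/556⌉ = 337,  ⌈0/556⌉ = 0
#1s = 337 − 0 = 337

337


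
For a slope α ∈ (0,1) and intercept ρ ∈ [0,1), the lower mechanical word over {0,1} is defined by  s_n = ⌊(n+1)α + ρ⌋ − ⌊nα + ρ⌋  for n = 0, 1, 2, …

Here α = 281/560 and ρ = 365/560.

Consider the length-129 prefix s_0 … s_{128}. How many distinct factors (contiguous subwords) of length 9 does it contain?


2

t_n = ⌊(n·281+365)/560⌋ for n = 0 … 129:
  n=0…9: ⌊365/560⌋=0 ⌊646/560⌋=1 ⌊927/560⌋=1 ⌊1208/560⌋=2 ⌊1489/560⌋=2 ⌊1770/560⌋=3 ⌊2051/560⌋=3 ⌊2332/560⌋=4 ⌊2613/560⌋=4 ⌊2894/560⌋=5
  n=10…19: ⌊3175/560⌋=5 ⌊3456/560⌋=6 ⌊3737/560⌋=6 ⌊4018/560⌋=7 ⌊4299/560⌋=7 ⌊4580/560⌋=8 ⌊4861/560⌋=8 ⌊5142/560⌋=9 ⌊5423/560⌋=9 ⌊5704/560⌋=10
  n=20…29: ⌊5985/560⌋=10 ⌊6266/560⌋=11 ⌊6547/560⌋=11 ⌊6828/560⌋=12 ⌊7109/560⌋=12 ⌊7390/560⌋=13 ⌊7671/560⌋=13 ⌊7952/560⌋=14 ⌊8233/560⌋=14 ⌊8514/560⌋=15
  n=30…39: ⌊8795/560⌋=15 ⌊9076/560⌋=16 ⌊9357/560⌋=16 ⌊9638/560⌋=17 ⌊9919/560⌋=17 ⌊10200/560⌋=18 ⌊10481/560⌋=18 ⌊10762/560⌋=19 ⌊11043/560⌋=19 ⌊11324/560⌋=20
  n=40…49: ⌊11605/560⌋=20 ⌊11886/560⌋=21 ⌊12167/560⌋=21 ⌊12448/560⌋=22 ⌊12729/560⌋=22 ⌊13010/560⌋=23 ⌊13291/560⌋=23 ⌊13572/560⌋=24 ⌊13853/560⌋=24 ⌊14134/560⌋=25
  n=50…59: ⌊14415/560⌋=25 ⌊14696/560⌋=26 ⌊14977/560⌋=26 ⌊15258/560⌋=27 ⌊15539/560⌋=27 ⌊15820/560⌋=28 ⌊16101/560⌋=28 ⌊16382/560⌋=29 ⌊16663/560⌋=29 ⌊16944/560⌋=30
  n=60…69: ⌊17225/560⌋=30 ⌊17506/560⌋=31 ⌊17787/560⌋=31 ⌊18068/560⌋=32 ⌊18349/560⌋=32 ⌊18630/560⌋=33 ⌊18911/560⌋=33 ⌊19192/560⌋=34 ⌊19473/560⌋=34 ⌊19754/560⌋=35
  n=70…79: ⌊20035/560⌋=35 ⌊20316/560⌋=36 ⌊20597/560⌋=36 ⌊20878/560⌋=37 ⌊21159/560⌋=37 ⌊21440/560⌋=38 ⌊21721/560⌋=38 ⌊22002/560⌋=39 ⌊22283/560⌋=39 ⌊22564/560⌋=40
  n=80…89: ⌊22845/560⌋=40 ⌊23126/560⌋=41 ⌊23407/560⌋=41 ⌊23688/560⌋=42 ⌊23969/560⌋=42 ⌊24250/560⌋=43 ⌊24531/560⌋=43 ⌊24812/560⌋=44 ⌊25093/560⌋=44 ⌊25374/560⌋=45
  n=90…99: ⌊25655/560⌋=45 ⌊25936/560⌋=46 ⌊26217/560⌋=46 ⌊26498/560⌋=47 ⌊26779/560⌋=47 ⌊27060/560⌋=48 ⌊27341/560⌋=48 ⌊27622/560⌋=49 ⌊27903/560⌋=49 ⌊28184/560⌋=50
  n=100…109: ⌊28465/560⌋=50 ⌊28746/560⌋=51 ⌊29027/560⌋=51 ⌊29308/560⌋=52 ⌊29589/560⌋=52 ⌊29870/560⌋=53 ⌊30151/560⌋=53 ⌊30432/560⌋=54 ⌊30713/560⌋=54 ⌊30994/560⌋=55
  n=110…119: ⌊31275/560⌋=55 ⌊31556/560⌋=56 ⌊31837/560⌋=56 ⌊32118/560⌋=57 ⌊32399/560⌋=57 ⌊32680/560⌋=58 ⌊32961/560⌋=58 ⌊33242/560⌋=59 ⌊33523/560⌋=59 ⌊33804/560⌋=60
  n=120…129: ⌊34085/560⌋=60 ⌊34366/560⌋=61 ⌊34647/560⌋=61 ⌊34928/560⌋=62 ⌊35209/560⌋=62 ⌊35490/560⌋=63 ⌊35771/560⌋=63 ⌊36052/560⌋=64 ⌊36333/560⌋=64 ⌊36614/560⌋=65
s_n = t_(n+1) − t_n for n = 0 … 128 gives
prefix = 101010101010101010101010101010101010101010101010101010101010101010101010101010101010101010101010101010101010101010101010101010101
slide a length-9 window over [0..8] … [120..128] (121 windows); first occurrence of each distinct factor:
  [  0..  8] 101010101
  [  1..  9] 010101010
  (the other 119 windows repeat one of these)
distinct factors: {010101010, 101010101}
count = 2  (Sturmian bound for length 9 is 10)


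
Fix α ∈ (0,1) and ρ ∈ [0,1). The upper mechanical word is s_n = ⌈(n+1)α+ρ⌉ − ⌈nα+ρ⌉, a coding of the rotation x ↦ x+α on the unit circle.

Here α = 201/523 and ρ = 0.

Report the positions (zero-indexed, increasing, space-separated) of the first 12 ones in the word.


0 2 5 7 10 13 15 18 20 23 26 28

n=0: ⌈201/523⌉−⌈0/523⌉ = 1−0 = 1  ← one
n=1: ⌈402/523⌉−⌈201/523⌉ = 1−1 = 0
n=2: ⌈603/523⌉−⌈402/523⌉ = 2−1 = 1  ← one
n=3: ⌈804/523⌉−⌈603/523⌉ = 2−2 = 0
n=4: ⌈1005/523⌉−⌈804/523⌉ = 2−2 = 0
n=5: ⌈1206/523⌉−⌈1005/523⌉ = 3−2 = 1  ← one
n=6: ⌈1407/523⌉−⌈1206/523⌉ = 3−3 = 0
n=7: ⌈1608/523⌉−⌈1407/523⌉ = 4−3 = 1  ← one
n=8: ⌈1809/523⌉−⌈1608/523⌉ = 4−4 = 0
n=9: ⌈2010/523⌉−⌈1809/523⌉ = 4−4 = 0
n=10: ⌈2211/523⌉−⌈2010/523⌉ = 5−4 = 1  ← one
n=11: ⌈2412/523⌉−⌈2211/523⌉ = 5−5 = 0
n=12: ⌈2613/523⌉−⌈2412/523⌉ = 5−5 = 0
n=13: ⌈2814/523⌉−⌈2613/523⌉ = 6−5 = 1  ← one
n=14: ⌈3015/523⌉−⌈2814/523⌉ = 6−6 = 0
n=15: ⌈3216/523⌉−⌈3015/523⌉ = 7−6 = 1  ← one
n=16: ⌈3417/523⌉−⌈3216/523⌉ = 7−7 = 0
n=17: ⌈3618/523⌉−⌈3417/523⌉ = 7−7 = 0
n=18: ⌈3819/523⌉−⌈3618/523⌉ = 8−7 = 1  ← one
n=19: ⌈4020/523⌉−⌈3819/523⌉ = 8−8 = 0
n=20: ⌈4221/523⌉−⌈4020/523⌉ = 9−8 = 1  ← one
n=21: ⌈4422/523⌉−⌈4221/523⌉ = 9−9 = 0
n=22: ⌈4623/523⌉−⌈4422/523⌉ = 9−9 = 0
n=23: ⌈4824/523⌉−⌈4623/523⌉ = 10−9 = 1  ← one
n=24: ⌈5025/523⌉−⌈4824/523⌉ = 10−10 = 0
n=25: ⌈5226/523⌉−⌈5025/523⌉ = 10−10 = 0
n=26: ⌈5427/523⌉−⌈5226/523⌉ = 11−10 = 1  ← one
n=27: ⌈5628/523⌉−⌈5427/523⌉ = 11−11 = 0
n=28: ⌈5829/523⌉−⌈5628/523⌉ = 12−11 = 1  ← one
positions of the first 12 ones: 0 2 5 7 10 13 15 18 20 23 26 28


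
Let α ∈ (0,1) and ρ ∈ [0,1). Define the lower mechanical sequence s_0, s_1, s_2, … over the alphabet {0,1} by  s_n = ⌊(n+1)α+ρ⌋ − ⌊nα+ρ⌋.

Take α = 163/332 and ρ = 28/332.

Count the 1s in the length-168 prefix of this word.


#1s = Σ_{n=0}^{167} s_n = Σ_{n=0}^{167} (⌊(n+1)α+ρ⌋ − ⌊nα+ρ⌋)
the sum telescopes: every ⌊nα+ρ⌋ with 0 < n < 168 appears once with + and once with −, leaving ⌊168α+ρ⌋ − ⌊0·α+ρ⌋
168α + ρ = (168·163 + 28) / 332 = 27412/332
ρ = 28/332
⌊27412/332⌋ = 82,  ⌊28/332⌋ = 0
#1s = 82 − 0 = 82

82


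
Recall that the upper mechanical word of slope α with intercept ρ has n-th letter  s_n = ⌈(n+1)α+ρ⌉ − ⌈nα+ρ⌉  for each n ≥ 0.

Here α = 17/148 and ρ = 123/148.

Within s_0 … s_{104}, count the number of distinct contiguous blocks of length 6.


t_n = ⌈(n·17+123)/148⌉ for n = 0 … 105:
  n=0…9: ⌈123/148⌉=1 ⌈140/148⌉=1 ⌈157/148⌉=2 ⌈174/148⌉=2 ⌈191/148⌉=2 ⌈208/148⌉=2 ⌈225/148⌉=2 ⌈242/148⌉=2 ⌈259/148⌉=2 ⌈276/148⌉=2
  n=10…19: ⌈293/148⌉=2 ⌈310/148⌉=3 ⌈327/148⌉=3 ⌈344/148⌉=3 ⌈361/148⌉=3 ⌈378/148⌉=3 ⌈395/148⌉=3 ⌈412/148⌉=3 ⌈429/148⌉=3 ⌈446/148⌉=4
  n=20…29: ⌈463/148⌉=4 ⌈480/148⌉=4 ⌈497/148⌉=4 ⌈514/148⌉=4 ⌈531/148⌉=4 ⌈548/148⌉=4 ⌈565/148⌉=4 ⌈582/148⌉=4 ⌈599/148⌉=5 ⌈616/148⌉=5
  n=30…39: ⌈633/148⌉=5 ⌈650/148⌉=5 ⌈667/148⌉=5 ⌈684/148⌉=5 ⌈701/148⌉=5 ⌈718/148⌉=5 ⌈735/148⌉=5 ⌈752/148⌉=6 ⌈769/148⌉=6 ⌈786/148⌉=6
  n=40…49: ⌈803/148⌉=6 ⌈820/148⌉=6 ⌈837/148⌉=6 ⌈854/148⌉=6 ⌈871/148⌉=6 ⌈888/148⌉=6 ⌈905/148⌉=7 ⌈922/148⌉=7 ⌈939/148⌉=7 ⌈956/148⌉=7
  n=50…59: ⌈973/148⌉=7 ⌈990/148⌉=7 ⌈1007/148⌉=7 ⌈1024/148⌉=7 ⌈1041/148⌉=8 ⌈1058/148⌉=8 ⌈1075/148⌉=8 ⌈1092/148⌉=8 ⌈1109/148⌉=8 ⌈1126/148⌉=8
  n=60…69: ⌈1143/148⌉=8 ⌈1160/148⌉=8 ⌈1177/148⌉=8 ⌈1194/148⌉=9 ⌈1211/148⌉=9 ⌈1228/148⌉=9 ⌈1245/148⌉=9 ⌈1262/148⌉=9 ⌈1279/148⌉=9 ⌈1296/148⌉=9
  n=70…79: ⌈1313/148⌉=9 ⌈1330/148⌉=9 ⌈1347/148⌉=10 ⌈1364/148⌉=10 ⌈1381/148⌉=10 ⌈1398/148⌉=10 ⌈1415/148⌉=10 ⌈1432/148⌉=10 ⌈1449/148⌉=10 ⌈1466/148⌉=10
  n=80…89: ⌈1483/148⌉=11 ⌈1500/148⌉=11 ⌈1517/148⌉=11 ⌈1534/148⌉=11 ⌈1551/148⌉=11 ⌈1568/148⌉=11 ⌈1585/148⌉=11 ⌈1602/148⌉=11 ⌈1619/148⌉=11 ⌈1636/148⌉=12
  n=90…99: ⌈1653/148⌉=12 ⌈1670/148⌉=12 ⌈1687/148⌉=12 ⌈1704/148⌉=12 ⌈1721/148⌉=12 ⌈1738/148⌉=12 ⌈1755/148⌉=12 ⌈1772/148⌉=12 ⌈1789/148⌉=13 ⌈1806/148⌉=13
  n=100…105: ⌈1823/148⌉=13 ⌈1840/148⌉=13 ⌈1857/148⌉=13 ⌈1874/148⌉=13 ⌈1891/148⌉=13 ⌈1908/148⌉=13
s_n = t_(n+1) − t_n for n = 0 … 104 gives
prefix = 010000000010000000100000000100000000100000000100000001000000001000000001000000010000000010000000010000000
slide a length-6 window over [0..5] … [99..104] (100 windows); first occurrence of each distinct factor:
  [  0..  5] 010000
  [  1..  6] 100000
  [  2..  7] 000000
  [  5.. 10] 000001
  [  6.. 11] 000010
  [  7.. 12] 000100
  [  8.. 13] 001000
  (the other 93 windows repeat one of these)
distinct factors: {000000, 000001, 000010, 000100, 001000, 010000, 100000}
count = 7  (Sturmian bound for length 6 is 7)

7
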